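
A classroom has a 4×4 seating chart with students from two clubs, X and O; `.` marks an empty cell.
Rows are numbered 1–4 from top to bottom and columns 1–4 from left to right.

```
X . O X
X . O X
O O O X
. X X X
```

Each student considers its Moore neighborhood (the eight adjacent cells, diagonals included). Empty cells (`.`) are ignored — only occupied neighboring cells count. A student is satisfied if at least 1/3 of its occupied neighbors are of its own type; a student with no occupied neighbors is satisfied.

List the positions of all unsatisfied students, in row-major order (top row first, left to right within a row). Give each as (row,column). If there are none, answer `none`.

(3,3), (4,2)

(1,1)X 1/1 ✓
(1,3)O 1/3 ✓
(1,4)X 1/3 ✓
(2,1)X 1/3 ✓
(2,3)O 3/6 ✓
(2,4)X 2/5 ✓
(3,1)O 1/3 ✓
(3,2)O 3/6 ✓
(3,3)O 2/7 ✗
(3,4)X 3/5 ✓
(4,2)X 1/4 ✗
(4,3)X 3/5 ✓
(4,4)X 2/3 ✓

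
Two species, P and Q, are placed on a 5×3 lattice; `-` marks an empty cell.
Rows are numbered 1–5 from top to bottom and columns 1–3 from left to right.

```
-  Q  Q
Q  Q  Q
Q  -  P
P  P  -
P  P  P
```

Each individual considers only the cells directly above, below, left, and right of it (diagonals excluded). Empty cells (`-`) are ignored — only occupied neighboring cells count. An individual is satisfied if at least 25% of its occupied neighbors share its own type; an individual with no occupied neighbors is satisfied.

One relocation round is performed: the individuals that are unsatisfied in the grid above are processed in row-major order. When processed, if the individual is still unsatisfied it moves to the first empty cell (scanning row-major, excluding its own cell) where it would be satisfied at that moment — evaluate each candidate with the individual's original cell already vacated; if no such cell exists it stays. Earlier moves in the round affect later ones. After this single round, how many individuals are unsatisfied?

Initially unsatisfied (in order): (3,3).
  (3,3) → (3,2).
Resulting grid:
- Q Q
Q Q Q
Q P -
P P -
P P P
All satisfied now.

0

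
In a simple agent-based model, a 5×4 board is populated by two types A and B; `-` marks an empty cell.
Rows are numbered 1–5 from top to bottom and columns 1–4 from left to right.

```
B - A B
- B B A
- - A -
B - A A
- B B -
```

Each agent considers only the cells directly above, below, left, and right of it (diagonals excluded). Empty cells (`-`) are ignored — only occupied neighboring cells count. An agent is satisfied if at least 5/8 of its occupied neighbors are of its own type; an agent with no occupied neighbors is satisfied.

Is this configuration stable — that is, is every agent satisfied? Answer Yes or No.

No

(1,1)B 0/0 ok
(1,3)A 0/2 unhappy
(1,4)B 0/2 unhappy
(2,2)B 1/1 ok
(2,3)B 1/4 unhappy
(2,4)A 0/2 unhappy
(3,3)A 1/2 unhappy
(4,1)B 0/0 ok
(4,3)A 2/3 ok
(4,4)A 1/1 ok
(5,2)B 1/1 ok
(5,3)B 1/2 unhappy
For instance (1,3) has only 0/2 same-type neighbors, below 5/8.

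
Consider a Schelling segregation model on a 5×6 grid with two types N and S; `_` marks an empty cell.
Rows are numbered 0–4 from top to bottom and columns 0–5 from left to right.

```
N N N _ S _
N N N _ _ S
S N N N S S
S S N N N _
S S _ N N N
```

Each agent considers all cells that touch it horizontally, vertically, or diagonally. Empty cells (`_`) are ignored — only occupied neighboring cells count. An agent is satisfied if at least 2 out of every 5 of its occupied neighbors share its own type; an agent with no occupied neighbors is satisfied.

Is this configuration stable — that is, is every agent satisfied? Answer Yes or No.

Row 0: (0,0)N 3/3 satisfied · (0,1)N 5/5 satisfied · (0,2)N 3/3 satisfied · (0,4)S 1/1 satisfied
Row 1: (1,0)N 4/5 satisfied · (1,1)N 7/8 satisfied · (1,2)N 6/6 satisfied · (1,5)S 3/3 satisfied
Row 2: (2,0)S 2/5 satisfied · (2,1)N 5/8 satisfied · (2,2)N 6/7 satisfied · (2,3)N 5/6 satisfied · (2,4)S 2/5 satisfied · (2,5)S 2/3 satisfied
Row 3: (3,0)S 4/5 satisfied · (3,1)S 4/7 satisfied · (3,2)N 5/7 satisfied · (3,3)N 6/7 satisfied · (3,4)N 5/7 satisfied
Row 4: (4,0)S 3/3 satisfied · (4,1)S 3/4 satisfied · (4,3)N 4/4 satisfied · (4,4)N 4/4 satisfied · (4,5)N 2/2 satisfied
All meet the threshold, so the configuration is stable.

Yes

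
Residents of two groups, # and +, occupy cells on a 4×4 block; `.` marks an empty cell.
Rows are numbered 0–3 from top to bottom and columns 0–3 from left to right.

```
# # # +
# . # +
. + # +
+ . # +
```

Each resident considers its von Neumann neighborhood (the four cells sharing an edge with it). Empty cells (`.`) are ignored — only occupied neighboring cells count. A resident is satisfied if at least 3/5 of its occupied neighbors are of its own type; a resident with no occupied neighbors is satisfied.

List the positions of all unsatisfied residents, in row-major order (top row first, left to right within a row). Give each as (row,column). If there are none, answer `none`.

(0,3), (2,1), (2,2), (3,2), (3,3)

Row 0: (0,0)# 2/2 ok · (0,1)# 2/2 ok · (0,2)# 2/3 ok · (0,3)+ 1/2 unhappy
Row 1: (1,0)# 1/1 ok · (1,2)# 2/3 ok · (1,3)+ 2/3 ok
Row 2: (2,1)+ 0/1 unhappy · (2,2)# 2/4 unhappy · (2,3)+ 2/3 ok
Row 3: (3,0)+ 0/0 ok · (3,2)# 1/2 unhappy · (3,3)+ 1/2 unhappy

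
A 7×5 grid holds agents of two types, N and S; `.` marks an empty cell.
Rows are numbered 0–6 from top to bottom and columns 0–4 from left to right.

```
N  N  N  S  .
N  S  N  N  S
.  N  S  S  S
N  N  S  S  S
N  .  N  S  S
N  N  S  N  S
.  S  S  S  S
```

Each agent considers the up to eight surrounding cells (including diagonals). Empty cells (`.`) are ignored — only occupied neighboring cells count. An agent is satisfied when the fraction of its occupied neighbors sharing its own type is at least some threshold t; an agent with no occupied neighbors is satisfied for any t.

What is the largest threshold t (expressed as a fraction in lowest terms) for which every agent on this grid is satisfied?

(0,0)N 2/3
(0,1)N 4/5
(0,2)N 3/5
(0,3)S 1/4
(1,0)N 3/4
(1,1)S 1/7
(1,2)N 4/8
(1,3)N 2/7
(1,4)S 3/4
(2,1)N 4/7
(2,2)S 4/8
(2,3)S 6/8
(2,4)S 4/5
(3,0)N 3/3
(3,1)N 4/6
(3,2)S 4/7
(3,3)S 7/8
(3,4)S 5/5
(4,0)N 4/4
(4,2)N 3/7
(4,3)S 6/8
(4,4)S 4/5
(5,0)N 2/3
(5,1)N 3/6
(5,2)S 4/7
(5,3)N 1/8
(5,4)S 4/5
(6,1)S 2/4
(6,2)S 3/5
(6,3)S 4/5
(6,4)S 2/3
The smallest same-type fraction is 1/8 at (5,3), which reduces to 1/8. Any threshold above that leaves this agent unsatisfied.

1/8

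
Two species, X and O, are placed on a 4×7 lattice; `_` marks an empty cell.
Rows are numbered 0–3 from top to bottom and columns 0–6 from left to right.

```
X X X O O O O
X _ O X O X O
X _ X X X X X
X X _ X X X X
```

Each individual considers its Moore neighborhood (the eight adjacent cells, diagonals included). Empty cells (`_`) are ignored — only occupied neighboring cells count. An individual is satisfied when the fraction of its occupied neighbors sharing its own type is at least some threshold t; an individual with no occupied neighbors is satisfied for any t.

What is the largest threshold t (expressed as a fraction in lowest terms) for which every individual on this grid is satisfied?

1/6

(0,0)X 2/2
(0,1)X 3/4
(0,2)X 2/4
(0,3)O 3/5
(0,4)O 3/5
(0,5)O 4/5
(0,6)O 2/3
(1,0)X 3/3
(1,2)O 1/6
(1,3)X 4/8
(1,4)O 3/8
(1,5)X 3/8
(1,6)O 2/5
(2,0)X 3/3
(2,2)X 4/5
(2,3)X 5/7
(2,4)X 7/8
(2,5)X 6/8
(2,6)X 4/5
(3,0)X 2/2
(3,1)X 3/3
(3,3)X 4/4
(3,4)X 5/5
(3,5)X 5/5
(3,6)X 3/3
The smallest same-type fraction is 1/6 at (1,2), which reduces to 1/6. Any threshold above that leaves this individual unsatisfied.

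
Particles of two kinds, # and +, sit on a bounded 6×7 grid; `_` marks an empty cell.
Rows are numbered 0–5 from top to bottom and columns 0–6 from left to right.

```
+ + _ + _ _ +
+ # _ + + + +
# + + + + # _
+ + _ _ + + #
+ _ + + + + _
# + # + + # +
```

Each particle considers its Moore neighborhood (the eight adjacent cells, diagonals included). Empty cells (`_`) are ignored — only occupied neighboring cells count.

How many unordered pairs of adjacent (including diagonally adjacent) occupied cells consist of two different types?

Scan each occupied cell's neighbors to the right and below (and the two forward diagonals) so each pair is counted once.
From row 0: 2 unlike of 9 pairs (running 2/9).
From row 1: 7 unlike of 18 pairs (running 9/27).
From row 2: 6 unlike of 16 pairs (running 15/43).
From row 3: 2 unlike of 12 pairs (running 17/55).
From row 4: 5 unlike of 17 pairs (running 22/72).
From row 5: 5 unlike of 6 pairs (running 27/78).
Total adjacent occupied pairs: 78; unlike-type pairs: 27.

27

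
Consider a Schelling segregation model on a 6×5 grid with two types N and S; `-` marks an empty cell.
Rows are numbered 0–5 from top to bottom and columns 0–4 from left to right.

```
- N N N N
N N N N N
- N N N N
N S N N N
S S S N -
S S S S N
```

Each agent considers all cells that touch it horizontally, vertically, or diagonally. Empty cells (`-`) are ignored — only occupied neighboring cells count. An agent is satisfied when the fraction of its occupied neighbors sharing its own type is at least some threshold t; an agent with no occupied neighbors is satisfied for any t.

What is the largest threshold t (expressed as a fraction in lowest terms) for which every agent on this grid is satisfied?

Row 0: (0,1)N 4/4 · (0,2)N 5/5 · (0,3)N 5/5 · (0,4)N 3/3
Row 1: (1,0)N 3/3 · (1,1)N 6/6 · (1,2)N 8/8 · (1,3)N 8/8 · (1,4)N 5/5
Row 2: (2,1)N 6/7 · (2,2)N 7/8 · (2,3)N 8/8 · (2,4)N 5/5
Row 3: (3,0)N 1/4 · (3,1)S 3/7 · (3,2)N 5/8 · (3,3)N 6/7 · (3,4)N 4/4
Row 4: (4,0)S 4/5 · (4,1)S 6/8 · (4,2)S 5/8 · (4,3)N 4/7
Row 5: (5,0)S 3/3 · (5,1)S 5/5 · (5,2)S 4/5 · (5,3)S 2/4 · (5,4)N 1/2
The smallest same-type fraction is 1/4 at (3,0), which reduces to 1/4. Any threshold above that leaves this agent unsatisfied.

1/4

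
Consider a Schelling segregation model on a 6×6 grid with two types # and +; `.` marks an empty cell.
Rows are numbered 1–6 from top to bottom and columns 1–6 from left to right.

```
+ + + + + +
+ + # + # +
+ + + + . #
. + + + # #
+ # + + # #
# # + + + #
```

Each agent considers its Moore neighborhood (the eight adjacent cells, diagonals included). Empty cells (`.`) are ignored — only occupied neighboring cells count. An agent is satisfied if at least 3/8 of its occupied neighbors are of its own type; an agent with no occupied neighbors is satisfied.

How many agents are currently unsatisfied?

Row 1: (1,1)+ 3/3 satisfied · (1,2)+ 4/5 satisfied · (1,3)+ 4/5 satisfied · (1,4)+ 3/5 satisfied · (1,5)+ 4/5 satisfied · (1,6)+ 2/3 satisfied
Row 2: (2,1)+ 5/5 satisfied · (2,2)+ 7/8 satisfied · (2,3)# 0/8 not · (2,4)+ 5/7 satisfied · (2,5)# 1/7 not · (2,6)+ 2/4 satisfied
Row 3: (3,1)+ 4/4 satisfied · (3,2)+ 6/7 satisfied · (3,3)+ 7/8 satisfied · (3,4)+ 4/7 satisfied · (3,6)# 3/4 satisfied
Row 4: (4,2)+ 6/7 satisfied · (4,3)+ 7/8 satisfied · (4,4)+ 5/7 satisfied · (4,5)# 4/7 satisfied · (4,6)# 4/4 satisfied
Row 5: (5,1)+ 1/4 not · (5,2)# 2/7 not · (5,3)+ 6/8 satisfied · (5,4)+ 6/8 satisfied · (5,5)# 4/8 satisfied · (5,6)# 4/5 satisfied
Row 6: (6,1)# 2/3 satisfied · (6,2)# 2/5 satisfied · (6,3)+ 3/5 satisfied · (6,4)+ 4/5 satisfied · (6,5)+ 2/5 satisfied · (6,6)# 2/3 satisfied
Unsatisfied: (2,3), (2,5), (5,1), (5,2) — 4 in total.

4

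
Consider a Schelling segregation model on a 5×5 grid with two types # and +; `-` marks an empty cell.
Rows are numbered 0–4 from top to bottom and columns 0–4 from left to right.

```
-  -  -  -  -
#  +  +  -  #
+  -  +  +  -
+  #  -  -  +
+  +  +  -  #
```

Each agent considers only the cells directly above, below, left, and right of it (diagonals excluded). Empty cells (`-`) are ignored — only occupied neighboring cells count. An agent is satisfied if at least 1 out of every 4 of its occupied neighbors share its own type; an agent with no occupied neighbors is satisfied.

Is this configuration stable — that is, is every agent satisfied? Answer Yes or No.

(1,0)# 0/2 ✗
(1,1)+ 1/2 ✓
(1,2)+ 2/2 ✓
(1,4)# 0/0 ✓
(2,0)+ 1/2 ✓
(2,2)+ 2/2 ✓
(2,3)+ 1/1 ✓
(3,0)+ 2/3 ✓
(3,1)# 0/2 ✗
(3,4)+ 0/1 ✗
(4,0)+ 2/2 ✓
(4,1)+ 2/3 ✓
(4,2)+ 1/1 ✓
(4,4)# 0/1 ✗
For instance (1,0) has only 0/2 same-type neighbors, below 1/4.

No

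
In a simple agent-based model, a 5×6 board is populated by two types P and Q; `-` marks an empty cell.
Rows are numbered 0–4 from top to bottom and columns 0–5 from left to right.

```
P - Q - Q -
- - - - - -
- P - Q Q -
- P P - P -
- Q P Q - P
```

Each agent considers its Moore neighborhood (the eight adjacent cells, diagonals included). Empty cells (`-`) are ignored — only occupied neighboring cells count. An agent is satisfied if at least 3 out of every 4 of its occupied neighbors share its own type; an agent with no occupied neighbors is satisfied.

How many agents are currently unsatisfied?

Row 0: (0,0)P 0/0 ok · (0,2)Q 0/0 ok · (0,4)Q 0/0 ok
Row 2: (2,1)P 2/2 ok · (2,3)Q 1/3 unhappy · (2,4)Q 1/2 unhappy
Row 3: (3,1)P 3/4 ok · (3,2)P 3/6 unhappy · (3,4)P 1/4 unhappy
Row 4: (4,1)Q 0/3 unhappy · (4,2)P 2/4 unhappy · (4,3)Q 0/3 unhappy · (4,5)P 1/1 ok
Unsatisfied: (2,3), (2,4), (3,2), (3,4), (4,1), (4,2), (4,3) — 7 in total.

7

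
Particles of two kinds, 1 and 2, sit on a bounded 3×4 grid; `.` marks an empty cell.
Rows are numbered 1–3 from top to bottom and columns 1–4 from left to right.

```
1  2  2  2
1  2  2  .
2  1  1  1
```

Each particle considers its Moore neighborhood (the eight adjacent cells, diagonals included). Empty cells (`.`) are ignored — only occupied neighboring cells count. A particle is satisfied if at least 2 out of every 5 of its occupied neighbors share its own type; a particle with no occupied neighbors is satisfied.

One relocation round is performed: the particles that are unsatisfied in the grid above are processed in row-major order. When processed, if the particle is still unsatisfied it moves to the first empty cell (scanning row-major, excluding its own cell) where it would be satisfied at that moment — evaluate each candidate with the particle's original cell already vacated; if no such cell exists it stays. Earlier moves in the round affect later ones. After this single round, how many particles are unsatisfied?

Initially unsatisfied (in order): (1,1), (3,1).
  (1,1) → (2,4).
  (3,1) → (1,1).
Resulting grid:
2 2 2 2
1 2 2 1
. 1 1 1
Unsatisfied now: (2,1).

1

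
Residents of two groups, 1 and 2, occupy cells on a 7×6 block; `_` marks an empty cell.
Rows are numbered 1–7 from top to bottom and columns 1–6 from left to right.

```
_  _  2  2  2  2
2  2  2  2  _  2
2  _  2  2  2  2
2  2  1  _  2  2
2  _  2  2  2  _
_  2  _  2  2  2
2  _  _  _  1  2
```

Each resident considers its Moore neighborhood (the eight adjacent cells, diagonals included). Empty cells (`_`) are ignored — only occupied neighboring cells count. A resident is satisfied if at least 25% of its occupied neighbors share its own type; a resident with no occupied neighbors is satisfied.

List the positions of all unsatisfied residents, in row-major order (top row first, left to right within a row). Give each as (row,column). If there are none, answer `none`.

(1,3)2 4/4 ✓
(1,4)2 4/4 ✓
(1,5)2 4/4 ✓
(1,6)2 2/2 ✓
(2,1)2 2/2 ✓
(2,2)2 5/5 ✓
(2,3)2 6/6 ✓
(2,4)2 7/7 ✓
(2,6)2 4/4 ✓
(3,1)2 4/4 ✓
(3,3)2 5/6 ✓
(3,4)2 5/6 ✓
(3,5)2 6/6 ✓
(3,6)2 4/4 ✓
(4,1)2 3/3 ✓
(4,2)2 5/6 ✓
(4,3)1 0/5 ✗
(4,5)2 6/6 ✓
(4,6)2 4/4 ✓
(5,1)2 3/3 ✓
(5,3)2 4/5 ✓
(5,4)2 5/6 ✓
(5,5)2 6/6 ✓
(6,2)2 3/3 ✓
(6,4)2 4/5 ✓
(6,5)2 5/6 ✓
(6,6)2 3/4 ✓
(7,1)2 1/1 ✓
(7,5)1 0/4 ✗
(7,6)2 2/3 ✓

(4,3), (7,5)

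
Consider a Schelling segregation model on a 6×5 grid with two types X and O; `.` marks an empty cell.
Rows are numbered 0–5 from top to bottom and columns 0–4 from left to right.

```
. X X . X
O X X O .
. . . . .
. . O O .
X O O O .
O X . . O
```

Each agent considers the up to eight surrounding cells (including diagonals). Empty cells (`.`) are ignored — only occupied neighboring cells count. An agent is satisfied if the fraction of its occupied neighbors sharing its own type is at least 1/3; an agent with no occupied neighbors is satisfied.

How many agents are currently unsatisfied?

(0,1)X 3/4 satisfied
(0,2)X 3/4 satisfied
(0,4)X 0/1 not
(1,0)O 0/2 not
(1,1)X 3/4 satisfied
(1,2)X 3/4 satisfied
(1,3)O 0/3 not
(3,2)O 4/4 satisfied
(3,3)O 3/3 satisfied
(4,0)X 1/3 satisfied
(4,1)O 3/5 satisfied
(4,2)O 4/5 satisfied
(4,3)O 4/4 satisfied
(5,0)O 1/3 satisfied
(5,1)X 1/4 not
(5,4)O 1/1 satisfied
Unsatisfied: (0,4), (1,0), (1,3), (5,1) — 4 in total.

4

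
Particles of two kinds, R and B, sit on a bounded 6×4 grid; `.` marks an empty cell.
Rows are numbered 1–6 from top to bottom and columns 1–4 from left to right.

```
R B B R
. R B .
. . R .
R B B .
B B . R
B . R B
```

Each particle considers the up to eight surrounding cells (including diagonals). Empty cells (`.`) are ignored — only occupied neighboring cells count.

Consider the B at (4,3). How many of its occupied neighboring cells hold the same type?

Occupied neighbors of (4,3): (3,3)=R, (4,2)=B, (5,2)=B, (5,4)=R.
Same type (B): 2 of 4.

2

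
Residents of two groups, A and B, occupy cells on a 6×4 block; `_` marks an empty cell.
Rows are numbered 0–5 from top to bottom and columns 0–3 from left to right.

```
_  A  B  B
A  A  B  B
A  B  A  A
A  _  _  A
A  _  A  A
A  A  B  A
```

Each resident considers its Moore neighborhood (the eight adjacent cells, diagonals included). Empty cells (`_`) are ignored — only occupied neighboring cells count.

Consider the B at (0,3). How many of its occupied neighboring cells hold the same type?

Occupied neighbors of (0,3): (0,2)=B, (1,2)=B, (1,3)=B.
Same type (B): 3 of 3.

3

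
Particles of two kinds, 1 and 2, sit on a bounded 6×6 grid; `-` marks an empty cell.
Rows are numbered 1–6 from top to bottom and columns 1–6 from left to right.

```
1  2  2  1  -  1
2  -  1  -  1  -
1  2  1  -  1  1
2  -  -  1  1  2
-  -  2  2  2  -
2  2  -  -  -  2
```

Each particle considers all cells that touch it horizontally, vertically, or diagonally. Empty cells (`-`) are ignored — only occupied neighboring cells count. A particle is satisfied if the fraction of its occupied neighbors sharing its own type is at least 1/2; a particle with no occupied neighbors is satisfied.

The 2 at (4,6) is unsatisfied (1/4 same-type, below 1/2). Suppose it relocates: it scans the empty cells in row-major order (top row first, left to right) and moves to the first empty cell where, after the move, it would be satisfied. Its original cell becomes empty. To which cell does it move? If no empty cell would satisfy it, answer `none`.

Vacating (4,6). Empty cells in order:
  (1,5): 0/3 same-type → still unsatisfied.
  (2,2): 4/8 same-type → satisfied — stop here.

(2,2)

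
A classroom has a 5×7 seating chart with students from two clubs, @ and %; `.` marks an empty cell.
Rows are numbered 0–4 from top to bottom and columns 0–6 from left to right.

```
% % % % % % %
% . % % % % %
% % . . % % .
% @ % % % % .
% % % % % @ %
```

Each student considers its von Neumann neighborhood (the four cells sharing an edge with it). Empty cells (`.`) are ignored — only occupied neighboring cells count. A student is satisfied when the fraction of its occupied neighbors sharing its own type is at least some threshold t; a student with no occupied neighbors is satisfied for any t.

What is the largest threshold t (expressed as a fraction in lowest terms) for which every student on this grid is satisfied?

(0,0)% 2/2
(0,1)% 2/2
(0,2)% 3/3
(0,3)% 3/3
(0,4)% 3/3
(0,5)% 3/3
(0,6)% 2/2
(1,0)% 2/2
(1,2)% 2/2
(1,3)% 3/3
(1,4)% 4/4
(1,5)% 4/4
(1,6)% 2/2
(2,0)% 3/3
(2,1)% 1/2
(2,4)% 3/3
(2,5)% 3/3
(3,0)% 2/3
(3,1)@ 0/4
(3,2)% 2/3
(3,3)% 3/3
(3,4)% 4/4
(3,5)% 2/3
(4,0)% 2/2
(4,1)% 2/3
(4,2)% 3/3
(4,3)% 3/3
(4,4)% 2/3
(4,5)@ 0/3
(4,6)% 0/1
The smallest same-type fraction is 0/4 at (3,1), which reduces to 0/1. Any threshold above that leaves this student unsatisfied.

0/1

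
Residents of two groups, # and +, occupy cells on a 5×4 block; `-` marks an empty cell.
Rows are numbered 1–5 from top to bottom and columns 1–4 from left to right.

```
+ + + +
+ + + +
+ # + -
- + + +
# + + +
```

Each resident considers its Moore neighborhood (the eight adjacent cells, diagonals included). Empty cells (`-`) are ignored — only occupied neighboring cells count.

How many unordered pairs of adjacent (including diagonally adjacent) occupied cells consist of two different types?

9

Scan each occupied cell's neighbors to the right and below (and the two forward diagonals) so each pair is counted once.
Row 1: +(1,1)–+(1,2)= +(1,1)–+(2,1)= +(1,1)–+(2,2)= +(1,2)–+(1,3)= +(1,2)–+(2,2)= +(1,2)–+(2,3)= +(1,2)–+(2,1)= +(1,3)–+(1,4)= +(1,3)–+(2,3)= +(1,3)–+(2,4)= +(1,3)–+(2,2)= +(1,4)–+(2,4)= +(1,4)–+(2,3)=  → 0/13 unlike.
Row 2: +(2,1)–+(2,2)= +(2,1)–+(3,1)= +(2,1)–#(3,2)≠ +(2,2)–+(2,3)= +(2,2)–#(3,2)≠ +(2,2)–+(3,3)= +(2,2)–+(3,1)= +(2,3)–+(2,4)= +(2,3)–+(3,3)= +(2,3)–#(3,2)≠ +(2,4)–+(3,3)=  → 3/11 unlike.
Row 3: +(3,1)–#(3,2)≠ +(3,1)–+(4,2)= #(3,2)–+(3,3)≠ #(3,2)–+(4,2)≠ #(3,2)–+(4,3)≠ +(3,3)–+(4,3)= +(3,3)–+(4,4)= +(3,3)–+(4,2)=  → 4/8 unlike.
Row 4: +(4,2)–+(4,3)= +(4,2)–+(5,2)= +(4,2)–+(5,3)= +(4,2)–#(5,1)≠ +(4,3)–+(4,4)= +(4,3)–+(5,3)= +(4,3)–+(5,4)= +(4,3)–+(5,2)= +(4,4)–+(5,4)= +(4,4)–+(5,3)=  → 1/10 unlike.
Row 5: #(5,1)–+(5,2)≠ +(5,2)–+(5,3)= +(5,3)–+(5,4)=  → 1/3 unlike.
Total adjacent occupied pairs: 45; unlike-type pairs: 9.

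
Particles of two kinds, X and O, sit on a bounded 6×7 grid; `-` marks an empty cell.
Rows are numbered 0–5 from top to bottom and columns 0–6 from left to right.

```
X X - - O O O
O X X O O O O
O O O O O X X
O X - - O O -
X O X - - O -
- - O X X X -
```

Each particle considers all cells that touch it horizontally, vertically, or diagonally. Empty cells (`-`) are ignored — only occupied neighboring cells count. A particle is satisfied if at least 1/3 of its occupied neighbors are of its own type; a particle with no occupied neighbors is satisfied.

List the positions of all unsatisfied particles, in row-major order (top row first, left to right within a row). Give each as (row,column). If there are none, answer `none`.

(2,5), (2,6), (3,1)

Row 0: (0,0)X 2/3 ✓ · (0,1)X 3/4 ✓ · (0,4)O 4/4 ✓ · (0,5)O 5/5 ✓ · (0,6)O 3/3 ✓
Row 1: (1,0)O 2/5 ✓ · (1,1)X 3/7 ✓ · (1,2)X 2/6 ✓ · (1,3)O 5/6 ✓ · (1,4)O 6/7 ✓ · (1,5)O 6/8 ✓ · (1,6)O 3/5 ✓
Row 2: (2,0)O 3/5 ✓ · (2,1)O 4/7 ✓ · (2,2)O 3/6 ✓ · (2,3)O 5/6 ✓ · (2,4)O 6/7 ✓ · (2,5)X 1/7 ✗ · (2,6)X 1/4 ✗
Row 3: (3,0)O 3/5 ✓ · (3,1)X 2/7 ✗ · (3,4)O 4/5 ✓ · (3,5)O 3/5 ✓
Row 4: (4,0)X 1/3 ✓ · (4,1)O 2/5 ✓ · (4,2)X 2/4 ✓ · (4,5)O 2/4 ✓
Row 5: (5,2)O 1/3 ✓ · (5,3)X 2/3 ✓ · (5,4)X 2/3 ✓ · (5,5)X 1/2 ✓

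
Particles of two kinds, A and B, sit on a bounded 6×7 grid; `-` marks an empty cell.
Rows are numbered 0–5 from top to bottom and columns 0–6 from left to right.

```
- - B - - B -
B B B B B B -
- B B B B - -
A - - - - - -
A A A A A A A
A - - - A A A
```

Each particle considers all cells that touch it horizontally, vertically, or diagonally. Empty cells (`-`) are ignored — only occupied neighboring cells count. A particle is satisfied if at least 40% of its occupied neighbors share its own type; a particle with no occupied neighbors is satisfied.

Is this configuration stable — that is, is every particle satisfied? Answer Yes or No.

(0,2)B 3/3 satisfied
(0,5)B 2/2 satisfied
(1,0)B 2/2 satisfied
(1,1)B 5/5 satisfied
(1,2)B 6/6 satisfied
(1,3)B 6/6 satisfied
(1,4)B 5/5 satisfied
(1,5)B 3/3 satisfied
(2,1)B 4/5 satisfied
(2,2)B 5/5 satisfied
(2,3)B 5/5 satisfied
(2,4)B 4/4 satisfied
(3,0)A 2/3 satisfied
(4,0)A 3/3 satisfied
(4,1)A 4/4 satisfied
(4,2)A 2/2 satisfied
(4,3)A 3/3 satisfied
(4,4)A 4/4 satisfied
(4,5)A 5/5 satisfied
(4,6)A 3/3 satisfied
(5,0)A 2/2 satisfied
(5,4)A 4/4 satisfied
(5,5)A 5/5 satisfied
(5,6)A 3/3 satisfied
All meet the threshold, so the configuration is stable.

Yes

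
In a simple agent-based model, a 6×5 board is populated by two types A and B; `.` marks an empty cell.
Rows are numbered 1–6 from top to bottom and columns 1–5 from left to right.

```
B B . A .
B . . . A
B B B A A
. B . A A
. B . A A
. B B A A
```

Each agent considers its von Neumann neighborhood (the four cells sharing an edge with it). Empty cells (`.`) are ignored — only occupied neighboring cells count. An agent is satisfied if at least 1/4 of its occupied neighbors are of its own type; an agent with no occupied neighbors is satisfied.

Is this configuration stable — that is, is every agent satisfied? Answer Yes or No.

Yes

(1,1)B 2/2 satisfied
(1,2)B 1/1 satisfied
(1,4)A 0/0 satisfied
(2,1)B 2/2 satisfied
(2,5)A 1/1 satisfied
(3,1)B 2/2 satisfied
(3,2)B 3/3 satisfied
(3,3)B 1/2 satisfied
(3,4)A 2/3 satisfied
(3,5)A 3/3 satisfied
(4,2)B 2/2 satisfied
(4,4)A 3/3 satisfied
(4,5)A 3/3 satisfied
(5,2)B 2/2 satisfied
(5,4)A 3/3 satisfied
(5,5)A 3/3 satisfied
(6,2)B 2/2 satisfied
(6,3)B 1/2 satisfied
(6,4)A 2/3 satisfied
(6,5)A 2/2 satisfied
All meet the threshold, so the configuration is stable.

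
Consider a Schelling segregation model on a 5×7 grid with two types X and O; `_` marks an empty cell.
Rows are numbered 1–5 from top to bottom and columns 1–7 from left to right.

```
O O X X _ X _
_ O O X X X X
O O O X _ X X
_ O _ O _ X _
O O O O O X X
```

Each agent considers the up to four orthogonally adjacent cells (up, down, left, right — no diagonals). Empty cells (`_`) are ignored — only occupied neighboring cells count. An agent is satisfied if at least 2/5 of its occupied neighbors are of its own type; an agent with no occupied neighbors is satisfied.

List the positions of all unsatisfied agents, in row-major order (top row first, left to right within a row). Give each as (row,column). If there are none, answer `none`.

Row 1: (1,1)O 1/1 satisfied · (1,2)O 2/3 satisfied · (1,3)X 1/3 not · (1,4)X 2/2 satisfied · (1,6)X 1/1 satisfied
Row 2: (2,2)O 3/3 satisfied · (2,3)O 2/4 satisfied · (2,4)X 3/4 satisfied · (2,5)X 2/2 satisfied · (2,6)X 4/4 satisfied · (2,7)X 2/2 satisfied
Row 3: (3,1)O 1/1 satisfied · (3,2)O 4/4 satisfied · (3,3)O 2/3 satisfied · (3,4)X 1/3 not · (3,6)X 3/3 satisfied · (3,7)X 2/2 satisfied
Row 4: (4,2)O 2/2 satisfied · (4,4)O 1/2 satisfied · (4,6)X 2/2 satisfied
Row 5: (5,1)O 1/1 satisfied · (5,2)O 3/3 satisfied · (5,3)O 2/2 satisfied · (5,4)O 3/3 satisfied · (5,5)O 1/2 satisfied · (5,6)X 2/3 satisfied · (5,7)X 1/1 satisfied

(1,3), (3,4)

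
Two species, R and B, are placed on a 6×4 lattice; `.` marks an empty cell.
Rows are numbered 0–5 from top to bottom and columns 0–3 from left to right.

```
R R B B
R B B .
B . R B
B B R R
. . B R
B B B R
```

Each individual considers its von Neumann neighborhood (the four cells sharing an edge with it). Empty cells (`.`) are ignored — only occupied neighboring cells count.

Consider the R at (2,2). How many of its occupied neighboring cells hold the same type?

1

Occupied neighbors of (2,2): (1,2)=B, (3,2)=R, (2,3)=B.
Same type (R): 1 of 3.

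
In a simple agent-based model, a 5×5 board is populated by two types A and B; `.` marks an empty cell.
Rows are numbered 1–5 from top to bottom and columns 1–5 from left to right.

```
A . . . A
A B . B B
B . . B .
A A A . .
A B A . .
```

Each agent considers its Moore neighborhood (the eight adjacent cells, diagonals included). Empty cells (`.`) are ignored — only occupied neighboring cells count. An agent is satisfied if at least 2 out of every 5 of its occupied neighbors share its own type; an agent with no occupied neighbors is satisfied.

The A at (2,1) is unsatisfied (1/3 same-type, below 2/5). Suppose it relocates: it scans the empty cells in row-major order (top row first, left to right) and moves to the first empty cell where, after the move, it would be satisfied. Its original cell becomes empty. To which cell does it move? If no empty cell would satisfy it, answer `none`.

(1,2)

Vacating (2,1). Empty cells in order:
  (1,2): 1/2 same-type → satisfied — stop here.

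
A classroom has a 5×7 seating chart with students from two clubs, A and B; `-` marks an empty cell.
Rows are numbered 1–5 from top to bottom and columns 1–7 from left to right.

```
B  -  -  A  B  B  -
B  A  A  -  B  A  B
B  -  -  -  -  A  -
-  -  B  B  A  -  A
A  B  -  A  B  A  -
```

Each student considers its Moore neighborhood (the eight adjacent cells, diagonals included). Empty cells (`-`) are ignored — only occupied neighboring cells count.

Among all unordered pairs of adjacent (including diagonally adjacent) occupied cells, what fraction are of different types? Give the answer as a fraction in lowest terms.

Scan each occupied cell's neighbors to the right and below (and the two forward diagonals) so each pair is counted once.
Row 1: B(1,1)–B(2,1)= B(1,1)–A(2,2)≠ A(1,4)–B(1,5)≠ A(1,4)–B(2,5)≠ A(1,4)–A(2,3)= B(1,5)–B(1,6)= B(1,5)–B(2,5)= B(1,5)–A(2,6)≠ B(1,6)–A(2,6)≠ B(1,6)–B(2,7)= B(1,6)–B(2,5)=  → 5/11 unlike.
Row 2: B(2,1)–A(2,2)≠ B(2,1)–B(3,1)= A(2,2)–A(2,3)= A(2,2)–B(3,1)≠ B(2,5)–A(2,6)≠ B(2,5)–A(3,6)≠ A(2,6)–B(2,7)≠ A(2,6)–A(3,6)= B(2,7)–A(3,6)≠  → 6/9 unlike.
Row 3: A(3,6)–A(4,7)= A(3,6)–A(4,5)=  → 0/2 unlike.
Row 4: B(4,3)–B(4,4)= B(4,3)–A(5,4)≠ B(4,3)–B(5,2)= B(4,4)–A(4,5)≠ B(4,4)–A(5,4)≠ B(4,4)–B(5,5)= A(4,5)–B(5,5)≠ A(4,5)–A(5,6)= A(4,5)–A(5,4)= A(4,7)–A(5,6)=  → 4/10 unlike.
Row 5: A(5,1)–B(5,2)≠ A(5,4)–B(5,5)≠ B(5,5)–A(5,6)≠  → 3/3 unlike.
Total adjacent occupied pairs: 35; unlike-type pairs: 18.
18/35 is already in lowest terms.

18/35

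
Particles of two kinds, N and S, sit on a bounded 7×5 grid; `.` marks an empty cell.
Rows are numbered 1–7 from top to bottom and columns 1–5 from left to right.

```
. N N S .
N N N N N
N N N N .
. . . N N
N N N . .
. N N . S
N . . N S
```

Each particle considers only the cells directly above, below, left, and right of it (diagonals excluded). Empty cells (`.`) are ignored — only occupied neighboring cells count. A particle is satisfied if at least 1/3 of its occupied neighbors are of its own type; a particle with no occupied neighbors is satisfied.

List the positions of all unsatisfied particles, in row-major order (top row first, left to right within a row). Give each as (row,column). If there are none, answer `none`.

(1,4), (7,4)

Row 1: (1,2)N 2/2 satisfied · (1,3)N 2/3 satisfied · (1,4)S 0/2 not
Row 2: (2,1)N 2/2 satisfied · (2,2)N 4/4 satisfied · (2,3)N 4/4 satisfied · (2,4)N 3/4 satisfied · (2,5)N 1/1 satisfied
Row 3: (3,1)N 2/2 satisfied · (3,2)N 3/3 satisfied · (3,3)N 3/3 satisfied · (3,4)N 3/3 satisfied
Row 4: (4,4)N 2/2 satisfied · (4,5)N 1/1 satisfied
Row 5: (5,1)N 1/1 satisfied · (5,2)N 3/3 satisfied · (5,3)N 2/2 satisfied
Row 6: (6,2)N 2/2 satisfied · (6,3)N 2/2 satisfied · (6,5)S 1/1 satisfied
Row 7: (7,1)N 0/0 satisfied · (7,4)N 0/1 not · (7,5)S 1/2 satisfied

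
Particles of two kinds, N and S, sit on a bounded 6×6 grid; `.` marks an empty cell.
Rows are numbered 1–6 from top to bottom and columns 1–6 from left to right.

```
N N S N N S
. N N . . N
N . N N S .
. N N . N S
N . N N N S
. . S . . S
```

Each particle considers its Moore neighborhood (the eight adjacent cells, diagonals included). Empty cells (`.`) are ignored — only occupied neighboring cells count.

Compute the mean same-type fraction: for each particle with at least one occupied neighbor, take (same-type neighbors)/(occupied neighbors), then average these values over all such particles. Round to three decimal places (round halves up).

(1,1)N 2/2
(1,2)N 3/4
(1,3)S 0/4
(1,4)N 2/3
(1,5)N 2/3
(1,6)S 0/2
(2,2)N 5/6
(2,3)N 5/6
(2,6)N 1/3
(3,1)N 2/2
(3,3)N 5/5
(3,4)N 4/5
(3,5)S 1/4
(4,2)N 5/5
(4,3)N 5/5
(4,5)N 3/6
(4,6)S 2/4
(5,1)N 1/1
(5,3)N 3/4
(5,4)N 4/5
(5,5)N 2/5
(5,6)S 2/4
(6,3)S 0/2
(6,6)S 1/2
Sum over 24 particles: 2/2 + 3/4 + 0/4 + 2/3 + 2/3 + 0/2 + 5/6 + 5/6 + 1/3 + 2/2 + 5/5 + 4/5 + 1/4 + 5/5 + 5/5 + 3/6 + 2/4 + 1/1 + 3/4 + 4/5 + 2/5 + 2/4 + 0/2 + 1/2 = 181/12; mean = 181/12 ÷ 24 = 181/288 = 0.628472… → 0.628.

0.628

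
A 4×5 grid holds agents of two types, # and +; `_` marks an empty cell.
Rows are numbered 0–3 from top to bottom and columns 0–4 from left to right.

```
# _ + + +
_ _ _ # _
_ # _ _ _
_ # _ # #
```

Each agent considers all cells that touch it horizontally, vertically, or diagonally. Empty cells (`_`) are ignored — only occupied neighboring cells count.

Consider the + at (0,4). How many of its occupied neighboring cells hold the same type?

Occupied neighbors of (0,4): (0,3)=+, (1,3)=#.
Same type (+): 1 of 2.

1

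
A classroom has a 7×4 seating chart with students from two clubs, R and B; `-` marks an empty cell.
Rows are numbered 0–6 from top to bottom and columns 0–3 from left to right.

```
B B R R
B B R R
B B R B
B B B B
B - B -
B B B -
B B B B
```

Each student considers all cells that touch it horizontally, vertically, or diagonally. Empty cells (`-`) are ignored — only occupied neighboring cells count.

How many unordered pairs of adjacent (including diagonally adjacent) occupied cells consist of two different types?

13

Scan each occupied cell's neighbors to the right and below (and the two forward diagonals) so each pair is counted once.
Row 0: B(0,0)–B(0,1)= B(0,0)–B(1,0)= B(0,0)–B(1,1)= B(0,1)–R(0,2)≠ B(0,1)–B(1,1)= B(0,1)–R(1,2)≠ B(0,1)–B(1,0)= R(0,2)–R(0,3)= R(0,2)–R(1,2)= R(0,2)–R(1,3)= R(0,2)–B(1,1)≠ R(0,3)–R(1,3)= R(0,3)–R(1,2)=  → 3/13 unlike.
Row 1: B(1,0)–B(1,1)= B(1,0)–B(2,0)= B(1,0)–B(2,1)= B(1,1)–R(1,2)≠ B(1,1)–B(2,1)= B(1,1)–R(2,2)≠ B(1,1)–B(2,0)= R(1,2)–R(1,3)= R(1,2)–R(2,2)= R(1,2)–B(2,3)≠ R(1,2)–B(2,1)≠ R(1,3)–B(2,3)≠ R(1,3)–R(2,2)=  → 5/13 unlike.
Row 2: B(2,0)–B(2,1)= B(2,0)–B(3,0)= B(2,0)–B(3,1)= B(2,1)–R(2,2)≠ B(2,1)–B(3,1)= B(2,1)–B(3,2)= B(2,1)–B(3,0)= R(2,2)–B(2,3)≠ R(2,2)–B(3,2)≠ R(2,2)–B(3,3)≠ R(2,2)–B(3,1)≠ B(2,3)–B(3,3)= B(2,3)–B(3,2)=  → 5/13 unlike.
Row 3: B(3,0)–B(3,1)= B(3,0)–B(4,0)= B(3,1)–B(3,2)= B(3,1)–B(4,2)= B(3,1)–B(4,0)= B(3,2)–B(3,3)= B(3,2)–B(4,2)= B(3,3)–B(4,2)=  → 0/8 unlike.
Row 4: B(4,0)–B(5,0)= B(4,0)–B(5,1)= B(4,2)–B(5,2)= B(4,2)–B(5,1)=  → 0/4 unlike.
Row 5: B(5,0)–B(5,1)= B(5,0)–B(6,0)= B(5,0)–B(6,1)= B(5,1)–B(5,2)= B(5,1)–B(6,1)= B(5,1)–B(6,2)= B(5,1)–B(6,0)= B(5,2)–B(6,2)= B(5,2)–B(6,3)= B(5,2)–B(6,1)=  → 0/10 unlike.
Row 6: B(6,0)–B(6,1)= B(6,1)–B(6,2)= B(6,2)–B(6,3)=  → 0/3 unlike.
Total adjacent occupied pairs: 64; unlike-type pairs: 13.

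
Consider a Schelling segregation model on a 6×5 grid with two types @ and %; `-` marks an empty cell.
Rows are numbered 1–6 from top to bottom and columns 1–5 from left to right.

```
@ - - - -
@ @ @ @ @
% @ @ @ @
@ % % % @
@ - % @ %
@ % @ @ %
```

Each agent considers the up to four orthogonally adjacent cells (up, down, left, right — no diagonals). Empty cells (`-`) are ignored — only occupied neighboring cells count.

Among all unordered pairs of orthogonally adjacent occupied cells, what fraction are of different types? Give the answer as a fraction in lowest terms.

Scan each occupied cell's neighbors to the right and below so each pair is counted once.
From row 1: 0 unlike of 1 pairs (running 0/1).
From row 2: 1 unlike of 9 pairs (running 1/10).
From row 3: 5 unlike of 9 pairs (running 6/19).
From row 4: 4 unlike of 8 pairs (running 10/27).
From row 5: 3 unlike of 6 pairs (running 13/33).
From row 6: 3 unlike of 4 pairs (running 16/37).
Total adjacent occupied pairs: 37; unlike-type pairs: 16.
16/37 is already in lowest terms.

16/37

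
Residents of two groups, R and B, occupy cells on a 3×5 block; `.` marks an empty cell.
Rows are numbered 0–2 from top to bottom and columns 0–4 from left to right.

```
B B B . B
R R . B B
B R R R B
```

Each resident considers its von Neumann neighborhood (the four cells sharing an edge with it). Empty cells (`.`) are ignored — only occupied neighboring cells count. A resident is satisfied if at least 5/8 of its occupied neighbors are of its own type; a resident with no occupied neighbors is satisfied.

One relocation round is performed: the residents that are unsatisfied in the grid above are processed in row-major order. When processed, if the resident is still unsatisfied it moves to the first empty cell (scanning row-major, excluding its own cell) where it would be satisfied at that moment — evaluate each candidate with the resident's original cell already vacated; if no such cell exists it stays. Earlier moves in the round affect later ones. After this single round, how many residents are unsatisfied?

5

Initially unsatisfied (in order): (0,0), (1,0), (1,3), (2,0), (2,3), (2,4).
  (0,0) → (0,3).
  (1,0): no empty cell satisfies it; stays.
  (1,3): now satisfied by earlier moves; stays.
  (2,0): no empty cell satisfies it; stays.
  (2,3): no empty cell satisfies it; stays.
  (2,4): no empty cell satisfies it; stays.
Resulting grid:
. B B B B
R R . B B
B R R R B
Unsatisfied now: (0,1), (1,0), (2,0), (2,3), (2,4).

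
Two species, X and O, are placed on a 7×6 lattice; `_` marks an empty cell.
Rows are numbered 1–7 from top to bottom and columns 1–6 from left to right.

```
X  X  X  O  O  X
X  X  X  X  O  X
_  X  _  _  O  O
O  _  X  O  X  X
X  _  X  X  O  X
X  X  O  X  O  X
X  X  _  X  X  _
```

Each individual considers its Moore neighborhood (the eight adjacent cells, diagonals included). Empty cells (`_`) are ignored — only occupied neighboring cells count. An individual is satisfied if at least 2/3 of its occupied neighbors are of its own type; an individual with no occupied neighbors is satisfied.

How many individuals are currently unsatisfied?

20

Row 1: (1,1)X 3/3 ok · (1,2)X 5/5 ok · (1,3)X 4/5 ok · (1,4)O 2/5 unhappy · (1,5)O 2/5 unhappy · (1,6)X 1/3 unhappy
Row 2: (2,1)X 4/4 ok · (2,2)X 6/6 ok · (2,3)X 5/6 ok · (2,4)X 2/6 unhappy · (2,5)O 4/7 unhappy · (2,6)X 1/5 unhappy
Row 3: (3,2)X 4/5 ok · (3,5)O 3/7 unhappy · (3,6)O 2/5 unhappy
Row 4: (4,1)O 0/2 unhappy · (4,3)X 3/4 ok · (4,4)O 2/6 unhappy · (4,5)X 3/7 unhappy · (4,6)X 2/5 unhappy
Row 5: (5,1)X 2/3 ok · (5,3)X 4/6 ok · (5,4)X 4/8 unhappy · (5,5)O 2/8 unhappy · (5,6)X 3/5 unhappy
Row 6: (6,1)X 4/4 ok · (6,2)X 5/6 ok · (6,3)O 0/6 unhappy · (6,4)X 4/7 unhappy · (6,5)O 1/7 unhappy · (6,6)X 2/4 unhappy
Row 7: (7,1)X 3/3 ok · (7,2)X 3/4 ok · (7,4)X 2/4 unhappy · (7,5)X 3/4 ok
Unsatisfied: (1,4), (1,5), (1,6), (2,4), (2,5), (2,6), (3,5), (3,6), (4,1), (4,4), (4,5), (4,6), (5,4), (5,5), (5,6), (6,3), (6,4), (6,5), (6,6), (7,4) — 20 in total.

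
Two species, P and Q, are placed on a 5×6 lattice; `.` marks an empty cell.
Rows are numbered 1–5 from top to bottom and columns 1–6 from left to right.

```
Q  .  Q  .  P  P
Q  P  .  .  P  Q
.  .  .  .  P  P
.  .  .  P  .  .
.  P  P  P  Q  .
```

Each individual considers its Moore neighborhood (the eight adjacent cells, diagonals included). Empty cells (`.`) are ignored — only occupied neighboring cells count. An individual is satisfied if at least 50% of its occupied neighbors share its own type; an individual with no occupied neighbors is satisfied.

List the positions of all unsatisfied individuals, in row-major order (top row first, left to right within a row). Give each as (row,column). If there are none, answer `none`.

(1,3), (2,2), (2,6), (5,5)

Row 1: (1,1)Q 1/2 satisfied · (1,3)Q 0/1 not · (1,5)P 2/3 satisfied · (1,6)P 2/3 satisfied
Row 2: (2,1)Q 1/2 satisfied · (2,2)P 0/3 not · (2,5)P 4/5 satisfied · (2,6)Q 0/5 not
Row 3: (3,5)P 3/4 satisfied · (3,6)P 2/3 satisfied
Row 4: (4,4)P 3/4 satisfied
Row 5: (5,2)P 1/1 satisfied · (5,3)P 3/3 satisfied · (5,4)P 2/3 satisfied · (5,5)Q 0/2 not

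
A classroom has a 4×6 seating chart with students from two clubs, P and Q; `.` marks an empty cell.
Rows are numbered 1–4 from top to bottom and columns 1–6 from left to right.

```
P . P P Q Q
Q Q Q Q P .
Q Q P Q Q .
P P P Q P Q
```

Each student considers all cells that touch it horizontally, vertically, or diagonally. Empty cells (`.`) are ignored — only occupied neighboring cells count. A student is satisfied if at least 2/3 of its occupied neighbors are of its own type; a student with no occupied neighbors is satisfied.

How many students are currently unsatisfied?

(1,1)P 0/2 ✗
(1,3)P 1/4 ✗
(1,4)P 2/5 ✗
(1,5)Q 2/4 ✗
(1,6)Q 1/2 ✗
(2,1)Q 3/4 ✓
(2,2)Q 4/7 ✗
(2,3)Q 4/7 ✗
(2,4)Q 4/8 ✗
(2,5)P 1/6 ✗
(3,1)Q 3/5 ✗
(3,2)Q 4/8 ✗
(3,3)P 2/8 ✗
(3,4)Q 4/8 ✗
(3,5)Q 4/6 ✓
(4,1)P 1/3 ✗
(4,2)P 3/5 ✗
(4,3)P 2/5 ✗
(4,4)Q 2/5 ✗
(4,5)P 0/4 ✗
(4,6)Q 1/2 ✗
Unsatisfied: (1,1), (1,3), (1,4), (1,5), (1,6), (2,2), (2,3), (2,4), (2,5), (3,1), (3,2), (3,3), (3,4), (4,1), (4,2), (4,3), (4,4), (4,5), (4,6) — 19 in total.

19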